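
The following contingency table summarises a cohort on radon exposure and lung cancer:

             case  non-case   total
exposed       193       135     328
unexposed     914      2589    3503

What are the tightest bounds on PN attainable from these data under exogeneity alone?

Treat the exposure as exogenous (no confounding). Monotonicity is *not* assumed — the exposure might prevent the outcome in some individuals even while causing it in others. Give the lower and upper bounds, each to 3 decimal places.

0.557 ≤ PN ≤ 1.000

p₁ = P(outcome | exposed) = 193/328 = 0.58841
p₀ = P(outcome | unexposed) = 914/3503 = 0.26092
Under exogeneity alone the bounds on PN are max{0,(p₁−p₀)/p₁} ≤ PN ≤ min{1,(1−p₀)/p₁}.
  lower = (p₁ − p₀)/p₁ = 0.3275 / 0.58841 ≈ 0.5566
  upper = min{1, (1 − p₀)/p₁} = 0.73908 / 0.58841 ≈ 1.2561 → capped at 1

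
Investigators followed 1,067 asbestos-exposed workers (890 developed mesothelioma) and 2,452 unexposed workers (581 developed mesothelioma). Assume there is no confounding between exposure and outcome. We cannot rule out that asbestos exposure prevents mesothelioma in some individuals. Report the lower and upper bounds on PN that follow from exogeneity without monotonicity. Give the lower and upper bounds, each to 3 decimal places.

0.716 ≤ PN ≤ 0.915

p₁ = P(outcome | exposed) = 890/1067 = 0.83411
p₀ = P(outcome | unexposed) = 581/2452 = 0.23695
Under exogeneity alone the bounds on PN are max{0,(p₁−p₀)/p₁} ≤ PN ≤ min{1,(1−p₀)/p₁}.
  lower = (p₁ − p₀)/p₁ = 0.59716 / 0.83411 ≈ 0.7159
  upper = min{1, (1 − p₀)/p₁} = 0.76305 / 0.83411 ≈ 0.9148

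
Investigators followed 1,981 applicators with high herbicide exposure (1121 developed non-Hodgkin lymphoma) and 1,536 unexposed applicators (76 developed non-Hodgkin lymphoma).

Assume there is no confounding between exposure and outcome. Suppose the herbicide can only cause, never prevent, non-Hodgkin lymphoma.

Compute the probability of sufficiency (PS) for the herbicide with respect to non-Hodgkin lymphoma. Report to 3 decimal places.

PS ≈ 0.543

p₁ = P(outcome | exposed) = 1121/1981 = 0.56588
p₀ = P(outcome | unexposed) = 76/1536 = 0.049479
Under exogeneity and monotonicity, PS = (p₁ − p₀) / (1 − p₀).
PS = (0.56588 − 0.049479) / (1 − 0.049479) = 0.5164 / 0.95052 ≈ 0.5433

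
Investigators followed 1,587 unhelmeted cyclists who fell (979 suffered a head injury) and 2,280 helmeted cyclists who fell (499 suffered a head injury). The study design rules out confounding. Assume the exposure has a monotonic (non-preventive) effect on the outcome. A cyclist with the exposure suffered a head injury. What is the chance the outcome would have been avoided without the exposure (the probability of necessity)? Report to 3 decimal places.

p₁ = P(outcome | exposed) = 979/1587 = 0.61689
p₀ = P(outcome | unexposed) = 499/2280 = 0.21886
Under exogeneity and monotonicity, PN = (p₁ − p₀) / p₁.
PN = (0.61689 − 0.21886) / 0.61689 = 0.39803 / 0.61689 ≈ 0.6452

PN ≈ 0.645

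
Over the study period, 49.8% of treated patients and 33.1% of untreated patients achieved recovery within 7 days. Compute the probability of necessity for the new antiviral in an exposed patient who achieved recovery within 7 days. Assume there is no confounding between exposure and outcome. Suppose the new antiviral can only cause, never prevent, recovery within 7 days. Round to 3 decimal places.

p₁ = 0.498, p₀ = 0.331.
Under exogeneity and monotonicity, PN = (p₁ − p₀) / p₁.
PN = (0.498 − 0.331) / 0.498 = 0.167 / 0.498 ≈ 0.3353

PN ≈ 0.335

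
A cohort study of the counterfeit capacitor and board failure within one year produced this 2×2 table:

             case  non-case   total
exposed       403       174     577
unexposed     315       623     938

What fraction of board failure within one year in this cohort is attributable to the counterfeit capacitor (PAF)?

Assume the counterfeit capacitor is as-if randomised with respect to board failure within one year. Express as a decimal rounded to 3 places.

p₁ = P(outcome | exposed) = 403/577 = 0.69844
p₀ = P(outcome | unexposed) = 315/938 = 0.33582
Exposure prevalence π = 577/1515 = 0.38086; overall risk P(Y=1) = 0.47393.
Under exogeneity, PAF = [P(Y=1) − p₀]/P(Y=1).
PAF = (0.47393 − 0.33582) / 0.47393 ≈ 0.2914

PAF ≈ 0.291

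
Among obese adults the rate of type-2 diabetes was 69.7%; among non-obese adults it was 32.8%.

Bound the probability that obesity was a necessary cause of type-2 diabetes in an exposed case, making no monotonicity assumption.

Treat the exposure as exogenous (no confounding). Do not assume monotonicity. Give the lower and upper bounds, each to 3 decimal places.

p₁ = 0.697, p₀ = 0.328.
Under exogeneity alone the bounds on PN are max{0,(p₁−p₀)/p₁} ≤ PN ≤ min{1,(1−p₀)/p₁}.
  lower = (p₁ − p₀)/p₁ = 0.369 / 0.697 ≈ 0.5294
  upper = min{1, (1 − p₀)/p₁} = 0.672 / 0.697 ≈ 0.9641

0.529 ≤ PN ≤ 0.964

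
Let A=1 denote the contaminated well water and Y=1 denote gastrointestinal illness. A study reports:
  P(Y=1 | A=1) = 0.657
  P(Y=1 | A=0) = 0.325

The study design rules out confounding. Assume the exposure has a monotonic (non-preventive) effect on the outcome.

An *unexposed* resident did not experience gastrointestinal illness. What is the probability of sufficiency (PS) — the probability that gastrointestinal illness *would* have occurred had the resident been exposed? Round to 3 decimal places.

Let p₁ = 0.657, p₀ = 0.325.
Under exogeneity and monotonicity, PS = (p₁ − p₀) / (1 − p₀).
PS = (0.657 − 0.325) / (1 − 0.325) = 0.332 / 0.675 ≈ 0.4919

PS ≈ 0.492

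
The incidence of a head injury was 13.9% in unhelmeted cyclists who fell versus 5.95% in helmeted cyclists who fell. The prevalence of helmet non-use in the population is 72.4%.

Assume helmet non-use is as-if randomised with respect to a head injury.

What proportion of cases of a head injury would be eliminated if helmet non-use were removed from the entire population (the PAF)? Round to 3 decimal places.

p₁ = 0.139, p₀ = 0.0595.
Overall risk P(Y=1) = π·p₁ + (1−π)·p₀ = 0.724×0.139 + 0.276×0.0595 = 0.11706.
Under exogeneity, PAF = [P(Y=1) − p₀] / P(Y=1).
PAF = (0.11706 − 0.0595) / 0.11706 ≈ 0.4917

PAF ≈ 0.492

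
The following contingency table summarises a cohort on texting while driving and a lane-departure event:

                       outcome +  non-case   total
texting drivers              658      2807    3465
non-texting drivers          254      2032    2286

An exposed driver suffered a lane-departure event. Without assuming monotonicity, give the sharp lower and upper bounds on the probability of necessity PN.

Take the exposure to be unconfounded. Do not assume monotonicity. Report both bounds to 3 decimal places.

0.415 ≤ PN ≤ 1.000

p₁ = P(outcome | exposed) = 658/3465 = 0.1899
p₀ = P(outcome | unexposed) = 254/2286 = 0.11111
Under exogeneity alone the bounds on PN are max{0,(p₁−p₀)/p₁} ≤ PN ≤ min{1,(1−p₀)/p₁}.
  lower = (p₁ − p₀)/p₁ = 0.078788 / 0.1899 ≈ 0.4149
  upper = min{1, (1 − p₀)/p₁} = 0.88889 / 0.1899 ≈ 4.6809 → capped at 1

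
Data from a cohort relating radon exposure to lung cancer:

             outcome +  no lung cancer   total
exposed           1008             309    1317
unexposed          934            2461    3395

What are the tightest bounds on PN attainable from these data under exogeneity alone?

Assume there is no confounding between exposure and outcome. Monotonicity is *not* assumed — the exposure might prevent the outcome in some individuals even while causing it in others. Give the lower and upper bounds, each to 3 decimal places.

p₁ = P(outcome | exposed) = 1008/1317 = 0.76538
p₀ = P(outcome | unexposed) = 934/3395 = 0.27511
Under exogeneity alone the bounds on PN are max{0,(p₁−p₀)/p₁} ≤ PN ≤ min{1,(1−p₀)/p₁}.
  lower = (p₁ − p₀)/p₁ = 0.49027 / 0.76538 ≈ 0.6406
  upper = min{1, (1 − p₀)/p₁} = 0.72489 / 0.76538 ≈ 0.9471

0.641 ≤ PN ≤ 0.947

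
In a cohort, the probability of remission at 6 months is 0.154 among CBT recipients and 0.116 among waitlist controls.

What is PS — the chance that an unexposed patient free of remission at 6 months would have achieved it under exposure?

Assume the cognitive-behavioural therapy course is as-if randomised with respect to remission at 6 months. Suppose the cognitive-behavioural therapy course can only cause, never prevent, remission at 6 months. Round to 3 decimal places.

Let p₁ = 0.154, p₀ = 0.116.
Under exogeneity and monotonicity, PS = (p₁ − p₀) / (1 − p₀).
PS = (0.154 − 0.116) / (1 − 0.116) = 0.038 / 0.884 ≈ 0.0430

PS ≈ 0.043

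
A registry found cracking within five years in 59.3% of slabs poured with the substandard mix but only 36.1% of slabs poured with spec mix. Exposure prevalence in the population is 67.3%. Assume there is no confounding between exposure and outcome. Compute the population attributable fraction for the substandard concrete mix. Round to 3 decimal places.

p₁ = 0.593, p₀ = 0.361.
Overall risk P(Y=1) = π·p₁ + (1−π)·p₀ = 0.673×0.593 + 0.327×0.361 = 0.51714.
Under exogeneity, PAF = [P(Y=1) − p₀] / P(Y=1).
PAF = (0.51714 − 0.361) / 0.51714 ≈ 0.3019

PAF ≈ 0.302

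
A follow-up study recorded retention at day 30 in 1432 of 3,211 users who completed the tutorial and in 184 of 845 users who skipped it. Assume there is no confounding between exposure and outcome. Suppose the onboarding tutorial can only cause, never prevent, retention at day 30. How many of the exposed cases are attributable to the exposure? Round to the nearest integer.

about 733 cases

p₁ = P(outcome | exposed) = 1432/3211 = 0.44597
p₀ = P(outcome | unexposed) = 184/845 = 0.21775
PN = (p₁ − p₀)/p₁ = (0.44597 − 0.21775) / 0.44597 ≈ 0.51173.
Attributable cases ≈ PN × (exposed cases) = 0.51173 × 1432 ≈ 732.80.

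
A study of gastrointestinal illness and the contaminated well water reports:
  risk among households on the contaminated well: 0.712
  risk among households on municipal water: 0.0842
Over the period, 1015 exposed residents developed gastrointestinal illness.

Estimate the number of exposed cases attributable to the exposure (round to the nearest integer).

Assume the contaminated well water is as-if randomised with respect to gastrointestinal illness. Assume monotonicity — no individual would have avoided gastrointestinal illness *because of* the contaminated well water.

Let p₁ = 0.712, p₀ = 0.0842.
PN = (p₁ − p₀)/p₁ = (0.712 − 0.0842) / 0.712 ≈ 0.88174.
Attributable cases ≈ PN × (exposed cases) = 0.88174 × 1015 ≈ 894.97.

about 895 cases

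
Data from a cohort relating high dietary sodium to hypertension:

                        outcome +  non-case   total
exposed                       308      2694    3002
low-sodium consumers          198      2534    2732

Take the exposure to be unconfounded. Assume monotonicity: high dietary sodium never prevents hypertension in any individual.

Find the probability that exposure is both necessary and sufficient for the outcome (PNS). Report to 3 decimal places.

PNS ≈ 0.030

p₁ = P(outcome | exposed) = 308/3002 = 0.1026
p₀ = P(outcome | unexposed) = 198/2732 = 0.072474
Under exogeneity and monotonicity, PNS = p₁ − p₀.
PNS = 0.1026 − 0.072474 = 0.030124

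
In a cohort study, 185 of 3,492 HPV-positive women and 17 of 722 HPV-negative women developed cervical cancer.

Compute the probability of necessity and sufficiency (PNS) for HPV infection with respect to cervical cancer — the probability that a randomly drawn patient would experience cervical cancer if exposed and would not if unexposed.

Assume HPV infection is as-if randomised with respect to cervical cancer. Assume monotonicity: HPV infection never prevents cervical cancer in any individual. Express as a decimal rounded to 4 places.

PNS ≈ 0.0294

p₁ = P(outcome | exposed) = 185/3492 = 0.052978
p₀ = P(outcome | unexposed) = 17/722 = 0.023546
Under exogeneity and monotonicity, PNS = p₁ − p₀.
PNS = 0.052978 − 0.023546 = 0.029433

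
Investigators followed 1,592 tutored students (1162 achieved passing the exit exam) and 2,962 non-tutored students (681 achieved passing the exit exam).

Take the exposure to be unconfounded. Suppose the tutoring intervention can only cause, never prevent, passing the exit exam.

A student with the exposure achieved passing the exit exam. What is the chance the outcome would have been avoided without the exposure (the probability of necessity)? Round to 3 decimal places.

PN ≈ 0.685

p₁ = P(outcome | exposed) = 1162/1592 = 0.7299
p₀ = P(outcome | unexposed) = 681/2962 = 0.22991
Under exogeneity and monotonicity, PN = (p₁ − p₀) / p₁.
PN = (0.7299 − 0.22991) / 0.7299 = 0.49999 / 0.7299 ≈ 0.6850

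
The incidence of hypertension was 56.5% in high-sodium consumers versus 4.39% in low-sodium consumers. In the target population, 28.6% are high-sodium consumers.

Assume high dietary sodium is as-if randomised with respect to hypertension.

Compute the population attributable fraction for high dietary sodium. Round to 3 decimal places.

PAF ≈ 0.772

p₁ = 0.565, p₀ = 0.0439.
Overall risk P(Y=1) = π·p₁ + (1−π)·p₀ = 0.286×0.565 + 0.714×0.0439 = 0.19293.
Under exogeneity, PAF = [P(Y=1) − p₀] / P(Y=1).
PAF = (0.19293 − 0.0439) / 0.19293 ≈ 0.7725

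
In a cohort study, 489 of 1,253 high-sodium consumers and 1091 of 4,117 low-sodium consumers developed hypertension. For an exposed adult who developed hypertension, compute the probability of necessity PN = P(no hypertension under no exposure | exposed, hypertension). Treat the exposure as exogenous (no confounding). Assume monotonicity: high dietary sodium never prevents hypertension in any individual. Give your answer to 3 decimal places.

PN ≈ 0.321

p₁ = P(outcome | exposed) = 489/1253 = 0.39026
p₀ = P(outcome | unexposed) = 1091/4117 = 0.265
Under exogeneity and monotonicity, PN = (p₁ − p₀) / p₁.
PN = (0.39026 − 0.265) / 0.39026 = 0.12526 / 0.39026 ≈ 0.3210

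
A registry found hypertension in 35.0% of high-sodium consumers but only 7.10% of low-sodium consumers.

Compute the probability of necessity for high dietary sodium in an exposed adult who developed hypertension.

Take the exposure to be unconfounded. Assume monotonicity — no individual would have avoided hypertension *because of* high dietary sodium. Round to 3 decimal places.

p₁ = 0.35, p₀ = 0.071.
Under exogeneity and monotonicity, PN = (p₁ − p₀) / p₁.
PN = (0.35 − 0.071) / 0.35 = 0.279 / 0.35 ≈ 0.7971

PN ≈ 0.797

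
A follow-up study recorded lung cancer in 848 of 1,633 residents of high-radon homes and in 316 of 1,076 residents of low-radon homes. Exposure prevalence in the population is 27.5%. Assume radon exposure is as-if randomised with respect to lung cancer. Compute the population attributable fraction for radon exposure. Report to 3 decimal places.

p₁ = P(outcome | exposed) = 848/1633 = 0.51929
p₀ = P(outcome | unexposed) = 316/1076 = 0.29368
Overall risk P(Y=1) = π·p₁ + (1−π)·p₀ = 0.275×0.51929 + 0.725×0.29368 = 0.35572.
Under exogeneity, PAF = [P(Y=1) − p₀] / P(Y=1).
PAF = (0.35572 − 0.29368) / 0.35572 ≈ 0.1744

PAF ≈ 0.174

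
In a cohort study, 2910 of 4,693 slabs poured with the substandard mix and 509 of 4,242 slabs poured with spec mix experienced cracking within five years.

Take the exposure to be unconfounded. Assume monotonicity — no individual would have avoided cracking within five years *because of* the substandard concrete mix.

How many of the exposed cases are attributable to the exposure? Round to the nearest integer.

p₁ = P(outcome | exposed) = 2910/4693 = 0.62007
p₀ = P(outcome | unexposed) = 509/4242 = 0.11999
PN = (p₁ − p₀)/p₁ = (0.62007 − 0.11999) / 0.62007 ≈ 0.80649.
Attributable cases ≈ PN × (exposed cases) = 0.80649 × 2910 ≈ 2346.88.

about 2347 cases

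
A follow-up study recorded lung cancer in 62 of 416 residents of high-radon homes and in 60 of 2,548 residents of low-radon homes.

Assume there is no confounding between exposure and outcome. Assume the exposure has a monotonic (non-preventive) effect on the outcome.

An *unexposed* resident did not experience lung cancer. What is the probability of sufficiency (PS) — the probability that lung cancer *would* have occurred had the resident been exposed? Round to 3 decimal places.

p₁ = P(outcome | exposed) = 62/416 = 0.14904
p₀ = P(outcome | unexposed) = 60/2548 = 0.023548
Under exogeneity and monotonicity, PS = (p₁ − p₀) / (1 − p₀).
PS = (0.14904 − 0.023548) / (1 − 0.023548) = 0.12549 / 0.97645 ≈ 0.1285

PS ≈ 0.129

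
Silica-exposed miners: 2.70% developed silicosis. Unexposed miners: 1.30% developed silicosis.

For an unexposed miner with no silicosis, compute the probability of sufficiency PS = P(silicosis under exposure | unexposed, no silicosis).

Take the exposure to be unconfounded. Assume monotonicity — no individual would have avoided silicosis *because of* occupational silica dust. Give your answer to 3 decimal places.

p₁ = 0.027, p₀ = 0.013.
Under exogeneity and monotonicity, PS = (p₁ − p₀) / (1 − p₀).
PS = (0.027 − 0.013) / (1 − 0.013) = 0.014 / 0.987 ≈ 0.0142

PS ≈ 0.014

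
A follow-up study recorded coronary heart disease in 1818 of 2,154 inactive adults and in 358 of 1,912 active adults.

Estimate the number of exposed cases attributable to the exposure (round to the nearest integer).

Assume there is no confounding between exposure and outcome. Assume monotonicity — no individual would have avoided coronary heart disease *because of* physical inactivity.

about 1415 cases

p₁ = P(outcome | exposed) = 1818/2154 = 0.84401
p₀ = P(outcome | unexposed) = 358/1912 = 0.18724
PN = (p₁ − p₀)/p₁ = (0.84401 − 0.18724) / 0.84401 ≈ 0.77816.
Attributable cases ≈ PN × (exposed cases) = 0.77816 × 1818 ≈ 1414.69.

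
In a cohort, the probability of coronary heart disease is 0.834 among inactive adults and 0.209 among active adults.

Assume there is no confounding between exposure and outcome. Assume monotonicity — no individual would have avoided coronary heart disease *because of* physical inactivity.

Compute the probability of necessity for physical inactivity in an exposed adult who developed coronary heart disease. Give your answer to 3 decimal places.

Let p₁ = 0.834, p₀ = 0.209.
Under exogeneity and monotonicity, PN = (p₁ − p₀) / p₁.
PN = (0.834 − 0.209) / 0.834 = 0.625 / 0.834 ≈ 0.7494

PN ≈ 0.749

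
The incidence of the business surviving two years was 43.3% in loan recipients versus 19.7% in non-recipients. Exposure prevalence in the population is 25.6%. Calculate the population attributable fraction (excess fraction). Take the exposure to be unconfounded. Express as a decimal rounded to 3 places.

PAF ≈ 0.235

p₁ = 0.433, p₀ = 0.197.
Overall risk P(Y=1) = π·p₁ + (1−π)·p₀ = 0.256×0.433 + 0.744×0.197 = 0.25742.
Under exogeneity, PAF = [P(Y=1) − p₀] / P(Y=1).
PAF = (0.25742 − 0.197) / 0.25742 ≈ 0.2347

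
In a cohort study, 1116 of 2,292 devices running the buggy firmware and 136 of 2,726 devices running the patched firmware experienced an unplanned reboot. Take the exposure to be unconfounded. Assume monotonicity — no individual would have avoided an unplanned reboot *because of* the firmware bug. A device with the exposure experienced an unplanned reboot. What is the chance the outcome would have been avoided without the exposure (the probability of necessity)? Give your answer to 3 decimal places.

PN ≈ 0.898

p₁ = P(outcome | exposed) = 1116/2292 = 0.48691
p₀ = P(outcome | unexposed) = 136/2726 = 0.04989
Under exogeneity and monotonicity, PN = (p₁ − p₀) / p₁.
PN = (0.48691 − 0.04989) / 0.48691 = 0.43702 / 0.48691 ≈ 0.8975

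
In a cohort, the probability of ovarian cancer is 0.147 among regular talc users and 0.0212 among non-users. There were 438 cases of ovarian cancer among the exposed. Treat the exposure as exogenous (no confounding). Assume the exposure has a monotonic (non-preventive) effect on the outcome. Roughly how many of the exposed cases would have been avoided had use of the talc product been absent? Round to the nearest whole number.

Let p₁ = 0.147, p₀ = 0.0212.
PN = (p₁ − p₀)/p₁ = (0.147 − 0.0212) / 0.147 ≈ 0.85578.
Attributable cases ≈ PN × (exposed cases) = 0.85578 × 438 ≈ 374.83.

about 375 cases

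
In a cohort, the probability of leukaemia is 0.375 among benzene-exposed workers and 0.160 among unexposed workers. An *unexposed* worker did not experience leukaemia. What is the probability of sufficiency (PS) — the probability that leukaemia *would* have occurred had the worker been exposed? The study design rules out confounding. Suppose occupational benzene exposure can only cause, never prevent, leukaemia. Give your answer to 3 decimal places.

Let p₁ = 0.375, p₀ = 0.16.
Under exogeneity and monotonicity, PS = (p₁ − p₀) / (1 − p₀).
PS = (0.375 − 0.16) / (1 − 0.16) = 0.215 / 0.84 ≈ 0.2560

PS ≈ 0.256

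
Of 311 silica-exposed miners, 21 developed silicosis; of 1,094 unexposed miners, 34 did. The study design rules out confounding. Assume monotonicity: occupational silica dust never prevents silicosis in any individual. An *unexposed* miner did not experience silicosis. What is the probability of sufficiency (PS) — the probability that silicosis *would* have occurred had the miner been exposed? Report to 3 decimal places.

p₁ = P(outcome | exposed) = 21/311 = 0.067524
p₀ = P(outcome | unexposed) = 34/1094 = 0.031079
Under exogeneity and monotonicity, PS = (p₁ − p₀) / (1 − p₀).
PS = (0.067524 − 0.031079) / (1 − 0.031079) = 0.036446 / 0.96892 ≈ 0.0376

PS ≈ 0.038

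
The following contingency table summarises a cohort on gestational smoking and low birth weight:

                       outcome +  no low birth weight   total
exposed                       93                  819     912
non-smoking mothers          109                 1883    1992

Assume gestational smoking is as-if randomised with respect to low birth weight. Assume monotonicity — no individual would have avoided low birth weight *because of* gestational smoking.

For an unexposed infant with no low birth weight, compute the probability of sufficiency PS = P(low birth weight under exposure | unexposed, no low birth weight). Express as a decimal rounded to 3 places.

p₁ = P(outcome | exposed) = 93/912 = 0.10197
p₀ = P(outcome | unexposed) = 109/1992 = 0.054719
Under exogeneity and monotonicity, PS = (p₁ − p₀)/(1 − p₀).
PS = (0.10197 − 0.054719) / 0.94528 ≈ 0.0500

PS ≈ 0.050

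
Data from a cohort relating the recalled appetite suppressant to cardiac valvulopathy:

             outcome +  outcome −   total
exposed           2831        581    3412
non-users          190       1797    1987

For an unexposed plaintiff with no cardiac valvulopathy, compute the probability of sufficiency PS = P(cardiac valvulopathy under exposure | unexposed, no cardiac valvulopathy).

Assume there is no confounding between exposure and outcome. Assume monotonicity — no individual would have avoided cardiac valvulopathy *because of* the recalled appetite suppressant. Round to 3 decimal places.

PS ≈ 0.812

p₁ = P(outcome | exposed) = 2831/3412 = 0.82972
p₀ = P(outcome | unexposed) = 190/1987 = 0.095622
Under exogeneity and monotonicity, PS = (p₁ − p₀)/(1 − p₀).
PS = (0.82972 − 0.095622) / 0.90438 ≈ 0.8117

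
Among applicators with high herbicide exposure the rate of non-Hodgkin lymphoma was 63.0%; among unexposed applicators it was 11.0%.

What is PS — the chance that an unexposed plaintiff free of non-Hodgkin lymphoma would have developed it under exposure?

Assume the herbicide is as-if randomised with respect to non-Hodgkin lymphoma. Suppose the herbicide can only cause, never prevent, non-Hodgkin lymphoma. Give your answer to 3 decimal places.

PS ≈ 0.584

p₁ = 0.63, p₀ = 0.11.
Under exogeneity and monotonicity, PS = (p₁ − p₀) / (1 − p₀).
PS = (0.63 − 0.11) / (1 − 0.11) = 0.52 / 0.89 ≈ 0.5843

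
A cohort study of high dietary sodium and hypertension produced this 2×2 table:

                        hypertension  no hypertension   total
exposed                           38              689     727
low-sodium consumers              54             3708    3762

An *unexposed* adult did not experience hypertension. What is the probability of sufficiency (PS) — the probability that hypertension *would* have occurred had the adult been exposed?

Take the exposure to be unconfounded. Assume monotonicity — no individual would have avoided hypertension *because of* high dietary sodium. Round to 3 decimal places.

p₁ = P(outcome | exposed) = 38/727 = 0.05227
p₀ = P(outcome | unexposed) = 54/3762 = 0.014354
Under exogeneity and monotonicity, PS = (p₁ − p₀)/(1 − p₀).
PS = (0.05227 − 0.014354) / 0.98565 ≈ 0.0385

PS ≈ 0.038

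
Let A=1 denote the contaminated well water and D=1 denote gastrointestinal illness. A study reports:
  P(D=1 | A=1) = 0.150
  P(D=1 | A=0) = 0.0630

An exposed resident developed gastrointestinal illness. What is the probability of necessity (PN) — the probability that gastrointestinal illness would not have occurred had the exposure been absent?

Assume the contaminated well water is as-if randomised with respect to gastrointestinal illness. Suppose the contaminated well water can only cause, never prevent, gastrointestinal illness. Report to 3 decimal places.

Let p₁ = 0.15, p₀ = 0.063.
Under exogeneity and monotonicity, PN = (p₁ − p₀) / p₁.
PN = (0.15 − 0.063) / 0.15 = 0.087 / 0.15 ≈ 0.5800

PN ≈ 0.580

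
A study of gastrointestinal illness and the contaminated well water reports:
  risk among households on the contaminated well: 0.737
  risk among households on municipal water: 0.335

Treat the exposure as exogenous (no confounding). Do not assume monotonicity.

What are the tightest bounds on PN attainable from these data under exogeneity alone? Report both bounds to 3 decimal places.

Let p₁ = 0.737, p₀ = 0.335.
Under exogeneity alone the bounds on PN are max{0,(p₁−p₀)/p₁} ≤ PN ≤ min{1,(1−p₀)/p₁}.
  lower = (p₁ − p₀)/p₁ = 0.402 / 0.737 ≈ 0.5455
  upper = min{1, (1 − p₀)/p₁} = 0.665 / 0.737 ≈ 0.9023

0.545 ≤ PN ≤ 0.902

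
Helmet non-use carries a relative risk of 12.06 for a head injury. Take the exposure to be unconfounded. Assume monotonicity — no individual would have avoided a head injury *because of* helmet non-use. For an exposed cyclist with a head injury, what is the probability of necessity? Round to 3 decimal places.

PN ≈ 0.917

Under exogeneity and monotonicity, PN = (RR − 1) / RR = 1 − 1/RR.
PN = (12.06 − 1) / 12.06 = 11.06 / 12.06 ≈ 0.9171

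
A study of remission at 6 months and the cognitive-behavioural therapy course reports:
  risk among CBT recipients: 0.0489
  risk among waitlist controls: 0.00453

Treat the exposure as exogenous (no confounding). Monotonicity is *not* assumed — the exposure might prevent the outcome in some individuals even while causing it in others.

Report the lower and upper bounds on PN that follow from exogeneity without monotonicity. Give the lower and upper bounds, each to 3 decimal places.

0.907 ≤ PN ≤ 1.000

Let p₁ = 0.0489, p₀ = 0.00453.
Under exogeneity alone the bounds on PN are max{0,(p₁−p₀)/p₁} ≤ PN ≤ min{1,(1−p₀)/p₁}.
  lower = (p₁ − p₀)/p₁ = 0.04437 / 0.0489 ≈ 0.9074
  upper = min{1, (1 − p₀)/p₁} = 0.99547 / 0.0489 ≈ 20.3573 → capped at 1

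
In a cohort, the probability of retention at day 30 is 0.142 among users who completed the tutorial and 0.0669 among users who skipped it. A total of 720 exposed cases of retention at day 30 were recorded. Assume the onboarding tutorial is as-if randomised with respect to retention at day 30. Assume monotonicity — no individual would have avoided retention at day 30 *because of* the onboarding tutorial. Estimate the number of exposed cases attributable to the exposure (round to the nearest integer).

about 381 cases

Let p₁ = 0.142, p₀ = 0.0669.
PN = (p₁ − p₀)/p₁ = (0.142 − 0.0669) / 0.142 ≈ 0.52887.
Attributable cases ≈ PN × (exposed cases) = 0.52887 × 720 ≈ 380.79.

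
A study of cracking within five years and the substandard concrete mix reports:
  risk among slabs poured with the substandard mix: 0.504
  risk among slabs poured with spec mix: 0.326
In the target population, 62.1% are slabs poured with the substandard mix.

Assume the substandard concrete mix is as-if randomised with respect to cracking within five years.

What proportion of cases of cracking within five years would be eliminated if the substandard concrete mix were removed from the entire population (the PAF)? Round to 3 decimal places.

PAF ≈ 0.253

Let p₁ = 0.504, p₀ = 0.326.
Overall risk P(Y=1) = π·p₁ + (1−π)·p₀ = 0.621×0.504 + 0.379×0.326 = 0.43654.
Under exogeneity, PAF = [P(Y=1) − p₀] / P(Y=1).
PAF = (0.43654 − 0.326) / 0.43654 ≈ 0.2532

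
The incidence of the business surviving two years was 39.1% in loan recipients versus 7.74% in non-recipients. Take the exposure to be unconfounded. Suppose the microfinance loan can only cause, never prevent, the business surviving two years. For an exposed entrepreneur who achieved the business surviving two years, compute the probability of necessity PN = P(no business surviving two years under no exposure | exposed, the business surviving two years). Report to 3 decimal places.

PN ≈ 0.802

p₁ = 0.391, p₀ = 0.0774.
Under exogeneity and monotonicity, PN = (p₁ − p₀) / p₁.
PN = (0.391 − 0.0774) / 0.391 = 0.3136 / 0.391 ≈ 0.8020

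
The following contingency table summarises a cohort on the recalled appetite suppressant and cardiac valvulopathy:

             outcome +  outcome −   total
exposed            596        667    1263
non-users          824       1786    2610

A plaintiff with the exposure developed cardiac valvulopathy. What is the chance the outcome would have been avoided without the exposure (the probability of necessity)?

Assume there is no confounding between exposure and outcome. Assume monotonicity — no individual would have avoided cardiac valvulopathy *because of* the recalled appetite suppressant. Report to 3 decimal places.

PN ≈ 0.331

p₁ = P(outcome | exposed) = 596/1263 = 0.47189
p₀ = P(outcome | unexposed) = 824/2610 = 0.31571
Under exogeneity and monotonicity, PN = (p₁ − p₀)/p₁.
PN = (0.47189 − 0.31571) / 0.47189 ≈ 0.3310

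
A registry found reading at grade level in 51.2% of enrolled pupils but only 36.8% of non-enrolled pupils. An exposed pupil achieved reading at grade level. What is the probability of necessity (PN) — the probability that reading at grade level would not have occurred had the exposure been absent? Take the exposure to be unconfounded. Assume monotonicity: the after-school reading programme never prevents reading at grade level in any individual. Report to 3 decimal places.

PN ≈ 0.281

p₁ = 0.512, p₀ = 0.368.
Under exogeneity and monotonicity, PN = (p₁ − p₀) / p₁.
PN = (0.512 − 0.368) / 0.512 = 0.144 / 0.512 ≈ 0.2812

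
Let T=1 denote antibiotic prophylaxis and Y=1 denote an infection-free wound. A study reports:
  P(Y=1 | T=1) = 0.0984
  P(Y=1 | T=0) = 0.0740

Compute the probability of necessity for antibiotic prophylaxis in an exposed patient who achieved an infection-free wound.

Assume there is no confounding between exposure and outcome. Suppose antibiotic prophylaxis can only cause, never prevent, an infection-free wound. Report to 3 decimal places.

PN ≈ 0.248

Let p₁ = 0.0984, p₀ = 0.074.
Under exogeneity and monotonicity, PN = (p₁ − p₀) / p₁.
PN = (0.0984 − 0.074) / 0.0984 = 0.0244 / 0.0984 ≈ 0.2480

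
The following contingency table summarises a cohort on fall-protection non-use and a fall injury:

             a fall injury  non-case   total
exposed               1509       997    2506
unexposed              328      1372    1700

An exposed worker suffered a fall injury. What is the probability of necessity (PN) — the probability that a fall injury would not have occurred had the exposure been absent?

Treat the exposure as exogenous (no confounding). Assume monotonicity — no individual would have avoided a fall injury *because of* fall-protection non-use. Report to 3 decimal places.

PN ≈ 0.680

p₁ = P(outcome | exposed) = 1509/2506 = 0.60215
p₀ = P(outcome | unexposed) = 328/1700 = 0.19294
Under exogeneity and monotonicity, PN = (p₁ − p₀)/p₁.
PN = (0.60215 − 0.19294) / 0.60215 ≈ 0.6796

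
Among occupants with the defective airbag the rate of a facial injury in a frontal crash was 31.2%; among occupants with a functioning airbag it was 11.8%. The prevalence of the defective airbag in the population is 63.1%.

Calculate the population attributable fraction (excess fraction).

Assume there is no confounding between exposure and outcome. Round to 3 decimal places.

PAF ≈ 0.509

p₁ = 0.312, p₀ = 0.118.
Overall risk P(Y=1) = π·p₁ + (1−π)·p₀ = 0.631×0.312 + 0.369×0.118 = 0.24041.
Under exogeneity, PAF = [P(Y=1) − p₀] / P(Y=1).
PAF = (0.24041 − 0.118) / 0.24041 ≈ 0.5092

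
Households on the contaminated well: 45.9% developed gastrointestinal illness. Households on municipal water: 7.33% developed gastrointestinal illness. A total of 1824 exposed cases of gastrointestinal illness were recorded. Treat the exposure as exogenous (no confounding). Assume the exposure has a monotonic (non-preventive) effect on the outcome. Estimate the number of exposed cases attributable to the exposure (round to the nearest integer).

about 1533 cases

p₁ = 0.459, p₀ = 0.0733.
PN = (p₁ − p₀)/p₁ = (0.459 − 0.0733) / 0.459 ≈ 0.84031.
Attributable cases ≈ PN × (exposed cases) = 0.84031 × 1824 ≈ 1532.72.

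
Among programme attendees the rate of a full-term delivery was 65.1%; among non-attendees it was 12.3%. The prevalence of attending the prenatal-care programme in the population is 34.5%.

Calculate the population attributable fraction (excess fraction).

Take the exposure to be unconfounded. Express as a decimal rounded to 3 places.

PAF ≈ 0.597

p₁ = 0.651, p₀ = 0.123.
Overall risk P(Y=1) = π·p₁ + (1−π)·p₀ = 0.345×0.651 + 0.655×0.123 = 0.30516.
Under exogeneity, PAF = [P(Y=1) − p₀] / P(Y=1).
PAF = (0.30516 − 0.123) / 0.30516 ≈ 0.5969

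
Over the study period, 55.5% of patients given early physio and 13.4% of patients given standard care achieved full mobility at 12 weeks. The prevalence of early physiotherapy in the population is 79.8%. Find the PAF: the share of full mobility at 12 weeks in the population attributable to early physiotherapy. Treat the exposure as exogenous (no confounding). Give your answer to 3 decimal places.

PAF ≈ 0.715

p₁ = 0.555, p₀ = 0.134.
Overall risk P(Y=1) = π·p₁ + (1−π)·p₀ = 0.798×0.555 + 0.202×0.134 = 0.46996.
Under exogeneity, PAF = [P(Y=1) − p₀] / P(Y=1).
PAF = (0.46996 − 0.134) / 0.46996 ≈ 0.7149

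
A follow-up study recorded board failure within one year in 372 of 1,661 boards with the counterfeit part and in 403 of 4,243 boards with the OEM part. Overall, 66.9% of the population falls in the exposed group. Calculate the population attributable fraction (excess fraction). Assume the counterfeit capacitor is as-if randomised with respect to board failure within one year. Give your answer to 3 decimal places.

PAF ≈ 0.476

p₁ = P(outcome | exposed) = 372/1661 = 0.22396
p₀ = P(outcome | unexposed) = 403/4243 = 0.09498
Overall risk P(Y=1) = π·p₁ + (1−π)·p₀ = 0.669×0.22396 + 0.331×0.09498 = 0.18127.
Under exogeneity, PAF = [P(Y=1) − p₀] / P(Y=1).
PAF = (0.18127 − 0.09498) / 0.18127 ≈ 0.4760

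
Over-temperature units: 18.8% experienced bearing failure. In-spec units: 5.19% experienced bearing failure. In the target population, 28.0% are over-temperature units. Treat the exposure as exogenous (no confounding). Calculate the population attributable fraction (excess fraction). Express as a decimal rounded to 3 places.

PAF ≈ 0.423

p₁ = 0.188, p₀ = 0.0519.
Overall risk P(Y=1) = π·p₁ + (1−π)·p₀ = 0.28×0.188 + 0.72×0.0519 = 0.090008.
Under exogeneity, PAF = [P(Y=1) − p₀] / P(Y=1).
PAF = (0.090008 − 0.0519) / 0.090008 ≈ 0.4234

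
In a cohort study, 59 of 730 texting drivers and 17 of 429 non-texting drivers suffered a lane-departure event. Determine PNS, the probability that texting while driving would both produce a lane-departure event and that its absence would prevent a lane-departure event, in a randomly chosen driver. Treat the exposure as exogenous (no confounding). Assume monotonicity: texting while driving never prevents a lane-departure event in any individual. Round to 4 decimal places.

PNS ≈ 0.0412

p₁ = P(outcome | exposed) = 59/730 = 0.080822
p₀ = P(outcome | unexposed) = 17/429 = 0.039627
Under exogeneity and monotonicity, PNS = p₁ − p₀.
PNS = 0.080822 − 0.039627 = 0.041195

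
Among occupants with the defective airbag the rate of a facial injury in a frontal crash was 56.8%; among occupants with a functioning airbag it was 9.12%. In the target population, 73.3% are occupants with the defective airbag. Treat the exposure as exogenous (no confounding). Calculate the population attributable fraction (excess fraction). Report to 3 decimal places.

PAF ≈ 0.793

p₁ = 0.568, p₀ = 0.0912.
Overall risk P(Y=1) = π·p₁ + (1−π)·p₀ = 0.733×0.568 + 0.267×0.0912 = 0.44069.
Under exogeneity, PAF = [P(Y=1) − p₀] / P(Y=1).
PAF = (0.44069 − 0.0912) / 0.44069 ≈ 0.7931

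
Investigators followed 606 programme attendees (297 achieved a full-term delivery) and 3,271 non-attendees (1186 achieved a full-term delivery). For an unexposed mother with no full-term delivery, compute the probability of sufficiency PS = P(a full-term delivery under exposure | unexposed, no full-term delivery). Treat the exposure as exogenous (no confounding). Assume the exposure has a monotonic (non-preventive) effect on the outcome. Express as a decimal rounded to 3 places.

PS ≈ 0.200

p₁ = P(outcome | exposed) = 297/606 = 0.4901
p₀ = P(outcome | unexposed) = 1186/3271 = 0.36258
Under exogeneity and monotonicity, PS = (p₁ − p₀) / (1 − p₀).
PS = (0.4901 − 0.36258) / (1 − 0.36258) = 0.12752 / 0.63742 ≈ 0.2001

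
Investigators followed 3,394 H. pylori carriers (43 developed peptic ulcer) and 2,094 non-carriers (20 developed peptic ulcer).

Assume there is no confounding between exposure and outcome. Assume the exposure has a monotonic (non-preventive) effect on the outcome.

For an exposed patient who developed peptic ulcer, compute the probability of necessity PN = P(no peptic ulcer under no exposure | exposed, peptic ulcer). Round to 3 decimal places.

p₁ = P(outcome | exposed) = 43/3394 = 0.012669
p₀ = P(outcome | unexposed) = 20/2094 = 0.0095511
Under exogeneity and monotonicity, PN = (p₁ − p₀) / p₁.
PN = (0.012669 − 0.0095511) / 0.012669 = 0.0031183 / 0.012669 ≈ 0.2461

PN ≈ 0.246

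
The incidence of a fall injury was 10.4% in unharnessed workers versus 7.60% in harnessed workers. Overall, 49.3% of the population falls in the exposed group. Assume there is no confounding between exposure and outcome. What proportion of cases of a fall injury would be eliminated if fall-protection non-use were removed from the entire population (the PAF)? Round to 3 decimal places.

PAF ≈ 0.154

p₁ = 0.104, p₀ = 0.076.
Overall risk P(Y=1) = π·p₁ + (1−π)·p₀ = 0.493×0.104 + 0.507×0.076 = 0.089804.
Under exogeneity, PAF = [P(Y=1) − p₀] / P(Y=1).
PAF = (0.089804 − 0.076) / 0.089804 ≈ 0.1537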